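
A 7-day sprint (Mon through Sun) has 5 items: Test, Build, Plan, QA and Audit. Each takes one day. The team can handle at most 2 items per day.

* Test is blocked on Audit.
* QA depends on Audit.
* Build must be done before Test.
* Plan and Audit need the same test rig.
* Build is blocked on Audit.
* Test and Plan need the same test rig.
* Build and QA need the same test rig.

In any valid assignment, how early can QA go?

Precedence pushes QA to at least Tue.
QA at Tue is achievable: QA=Tue, Build=Wed, Plan=Tue, Test=Thu, Audit=Mon.

Tue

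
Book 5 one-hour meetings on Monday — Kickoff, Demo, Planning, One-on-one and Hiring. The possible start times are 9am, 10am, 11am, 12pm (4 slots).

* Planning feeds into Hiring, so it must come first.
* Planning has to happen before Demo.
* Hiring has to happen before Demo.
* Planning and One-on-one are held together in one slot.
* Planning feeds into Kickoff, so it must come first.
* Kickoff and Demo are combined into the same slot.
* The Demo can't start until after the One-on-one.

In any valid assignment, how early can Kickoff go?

11am

Kickoff must be in the same slot as Demo, which can't be before 11am, so Kickoff is at least 11am.
Kickoff at 11am is achievable: Planning=9am, Demo=11am, Kickoff=11am, One-on-one=9am, Hiring=10am.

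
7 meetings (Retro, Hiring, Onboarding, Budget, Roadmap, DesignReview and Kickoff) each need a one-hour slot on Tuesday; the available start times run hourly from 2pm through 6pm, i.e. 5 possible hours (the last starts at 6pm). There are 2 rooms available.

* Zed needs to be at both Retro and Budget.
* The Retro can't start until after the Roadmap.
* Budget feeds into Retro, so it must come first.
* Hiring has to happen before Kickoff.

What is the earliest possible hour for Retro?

Precedence pushes Retro to at least 3pm.
Retro at 3pm is achievable: Roadmap=2pm, DesignReview=5pm, Retro=3pm, Onboarding=4pm, Budget=2pm, Kickoff=4pm, Hiring=3pm.

3pm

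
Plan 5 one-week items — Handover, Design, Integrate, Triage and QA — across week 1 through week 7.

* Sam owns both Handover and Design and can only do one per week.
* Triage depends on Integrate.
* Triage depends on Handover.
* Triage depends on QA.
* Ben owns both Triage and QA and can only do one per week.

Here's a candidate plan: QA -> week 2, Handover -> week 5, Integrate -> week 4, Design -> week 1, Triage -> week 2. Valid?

Triage depends on Integrate — violated.
Triage depends on Handover — violated.
Triage depends on QA — violated.
Sam owns both Handover and Design and can only do one per week — holds.
Ben owns both Triage and QA and can only do one per week — violated.

No — it violates: Triage depends on Handover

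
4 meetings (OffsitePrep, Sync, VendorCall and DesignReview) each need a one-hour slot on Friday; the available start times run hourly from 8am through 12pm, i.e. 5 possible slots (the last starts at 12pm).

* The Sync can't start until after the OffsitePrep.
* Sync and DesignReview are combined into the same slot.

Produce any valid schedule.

Sync -> 9am, VendorCall -> 8am, OffsitePrep -> 8am, DesignReview -> 9am

Checking: OffsitePrep(8am) before Sync(9am); Sync = DesignReview = 9am.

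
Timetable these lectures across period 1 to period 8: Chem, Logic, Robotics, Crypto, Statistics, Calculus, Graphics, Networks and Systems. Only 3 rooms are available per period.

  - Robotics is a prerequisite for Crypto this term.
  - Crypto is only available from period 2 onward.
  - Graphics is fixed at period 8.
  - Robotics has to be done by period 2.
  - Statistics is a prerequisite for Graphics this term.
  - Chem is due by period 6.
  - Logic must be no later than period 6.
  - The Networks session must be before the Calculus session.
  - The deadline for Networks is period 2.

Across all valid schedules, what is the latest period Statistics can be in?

period 7

Downstream work caps Statistics at period 7.
Statistics at period 7 is achievable: Chem in period 1; Robotics in period 1; Graphics in period 8; Systems in period 3; Logic in period 2; Calculus in period 2; Statistics in period 7; Crypto in period 2; Networks in period 1.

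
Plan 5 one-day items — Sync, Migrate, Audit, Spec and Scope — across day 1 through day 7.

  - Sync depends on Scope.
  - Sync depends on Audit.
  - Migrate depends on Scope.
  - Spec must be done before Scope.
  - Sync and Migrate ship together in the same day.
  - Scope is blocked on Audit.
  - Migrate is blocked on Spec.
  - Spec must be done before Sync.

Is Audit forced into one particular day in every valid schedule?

Audit can be day 1 (e.g. Migrate in day 3; Sync in day 3; Scope in day 2; Audit in day 1; Spec in day 1) or day 2 (e.g. Audit -> day 2; Sync -> day 4; Migrate -> day 4; Spec -> day 1; Scope -> day 3).

No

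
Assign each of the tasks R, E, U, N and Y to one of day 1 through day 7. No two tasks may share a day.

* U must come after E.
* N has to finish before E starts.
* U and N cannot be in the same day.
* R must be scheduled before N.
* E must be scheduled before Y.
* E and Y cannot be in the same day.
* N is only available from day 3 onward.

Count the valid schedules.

Splitting on R: it can be day 1 (10), day 2 (10), day 3 (2). Listing each branch's schedules as (E, U, N, Y) by day number:
R=day 1: (4,5,3,6) (4,5,3,7) (4,6,3,5) (4,6,3,7) (4,7,3,5) (4,7,3,6) (5,6,3,7) (5,6,4,7) (5,7,3,6) (5,7,4,6) — 10.
R=day 2: (4,5,3,6) (4,5,3,7) (4,6,3,5) (4,6,3,7) (4,7,3,5) (4,7,3,6) (5,6,3,7) (5,6,4,7) (5,7,3,6) (5,7,4,6) — 10.
R=day 3: (5,6,4,7) (5,7,4,6) — 2.
Summing: 10 + 10 + 2 = 22.

22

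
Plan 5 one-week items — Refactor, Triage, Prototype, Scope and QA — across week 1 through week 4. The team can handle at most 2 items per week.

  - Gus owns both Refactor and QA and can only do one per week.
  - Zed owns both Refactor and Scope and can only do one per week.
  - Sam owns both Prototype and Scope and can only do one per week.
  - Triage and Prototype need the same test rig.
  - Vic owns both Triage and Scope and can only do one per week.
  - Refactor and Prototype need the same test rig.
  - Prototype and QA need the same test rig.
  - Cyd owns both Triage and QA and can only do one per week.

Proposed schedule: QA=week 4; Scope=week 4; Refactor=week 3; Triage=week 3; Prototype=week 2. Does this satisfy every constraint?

Valid

Cyd owns both Triage and QA and can only do one per week — holds.
Vic owns both Triage and Scope and can only do one per week — holds.
Triage and Prototype need the same test rig — holds.
Sam owns both Prototype and Scope and can only do one per week — holds.
Zed owns both Refactor and Scope and can only do one per week — holds.
Prototype and QA need the same test rig — holds.
The team can handle at most 2 items per week — holds.
Gus owns both Refactor and QA and can only do one per week — holds.
Refactor and Prototype need the same test rig — holds.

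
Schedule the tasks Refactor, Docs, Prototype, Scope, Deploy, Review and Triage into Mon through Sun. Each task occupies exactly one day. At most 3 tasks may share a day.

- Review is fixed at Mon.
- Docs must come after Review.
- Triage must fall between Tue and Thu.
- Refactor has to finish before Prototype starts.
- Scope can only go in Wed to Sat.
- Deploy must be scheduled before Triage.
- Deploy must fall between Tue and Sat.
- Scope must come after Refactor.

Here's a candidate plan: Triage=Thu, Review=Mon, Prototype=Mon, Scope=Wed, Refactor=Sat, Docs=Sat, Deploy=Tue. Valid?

Docs must come after Review — holds.
Scope must come after Refactor — violated.
Deploy must fall between Tue and Sat — holds.
Triage must fall between Tue and Thu — holds.
Review is fixed at Mon — holds.
At most 3 tasks may share a day — holds.
Scope can only go in Wed to Sat — holds.
Deploy must be scheduled before Triage — holds.
Refactor has to finish before Prototype starts — violated.

No — it violates: Refactor has to finish before Prototype starts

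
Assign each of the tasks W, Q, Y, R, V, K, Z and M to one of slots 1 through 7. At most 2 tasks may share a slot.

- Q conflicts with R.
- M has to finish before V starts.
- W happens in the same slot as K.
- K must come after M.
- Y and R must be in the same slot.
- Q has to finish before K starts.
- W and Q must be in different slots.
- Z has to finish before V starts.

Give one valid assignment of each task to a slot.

Z in 1, Y in 4, W in 3, V in 2, R in 4, Q in 2, M in 1, K in 3

Checking: Z(1) before V(2); Q(2) before K(3); M(1) before K(3); M(1) before V(2); Q(2) != R(4); W(3) != Q(2); Y = R = 4; W = K = 3; max 2 per slot (cap 2).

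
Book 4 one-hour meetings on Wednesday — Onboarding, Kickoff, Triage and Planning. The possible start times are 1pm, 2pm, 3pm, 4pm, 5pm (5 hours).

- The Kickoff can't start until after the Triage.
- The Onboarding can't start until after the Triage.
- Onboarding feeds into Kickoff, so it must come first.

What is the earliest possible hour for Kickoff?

3pm

Precedence pushes Kickoff to at least 3pm.
Kickoff at 3pm is achievable: Kickoff in 3pm, Triage in 1pm, Onboarding in 2pm, Planning in 1pm.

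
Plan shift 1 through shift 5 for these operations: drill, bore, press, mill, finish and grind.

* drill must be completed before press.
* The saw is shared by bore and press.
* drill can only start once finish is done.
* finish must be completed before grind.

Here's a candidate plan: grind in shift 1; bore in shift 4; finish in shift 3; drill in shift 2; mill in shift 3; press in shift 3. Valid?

The saw is shared by bore and press — holds.
drill can only start once finish is done — violated.
finish must be completed before grind — violated.
drill must be completed before press — holds.

No — it violates: finish must be completed before grind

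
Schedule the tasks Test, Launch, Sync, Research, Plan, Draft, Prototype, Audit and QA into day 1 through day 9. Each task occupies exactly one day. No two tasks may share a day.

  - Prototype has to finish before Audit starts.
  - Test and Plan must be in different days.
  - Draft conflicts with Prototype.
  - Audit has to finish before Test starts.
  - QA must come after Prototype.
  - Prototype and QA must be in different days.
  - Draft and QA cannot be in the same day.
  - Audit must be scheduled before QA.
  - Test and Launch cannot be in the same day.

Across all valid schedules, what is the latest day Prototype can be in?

Downstream work caps Prototype at day 7.
Prototype at day 6 is achievable: Audit=day 7, Test=day 9, Research=day 3, Sync=day 2, Plan=day 4, Draft=day 5, Prototype=day 6, Launch=day 1, QA=day 8.
Nothing later works — the conflict and capacity constraints rule out every day after day 6.

day 6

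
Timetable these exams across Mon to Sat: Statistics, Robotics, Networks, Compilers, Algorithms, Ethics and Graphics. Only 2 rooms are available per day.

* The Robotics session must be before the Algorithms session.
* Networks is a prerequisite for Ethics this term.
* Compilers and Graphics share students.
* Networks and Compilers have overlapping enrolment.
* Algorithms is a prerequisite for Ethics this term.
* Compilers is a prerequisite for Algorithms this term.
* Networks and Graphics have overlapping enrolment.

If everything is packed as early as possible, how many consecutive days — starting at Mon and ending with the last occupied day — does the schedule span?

4

The precedence chain requires at least 3 distinct days.
With at most 2 per day and 7 exams, at least 4 days are needed.
4 works (last occupied day: Thu): for example Ethics in Wed; Algorithms in Tue; Compilers in Mon; Statistics in Wed; Networks in Tue; Graphics in Thu; Robotics in Mon.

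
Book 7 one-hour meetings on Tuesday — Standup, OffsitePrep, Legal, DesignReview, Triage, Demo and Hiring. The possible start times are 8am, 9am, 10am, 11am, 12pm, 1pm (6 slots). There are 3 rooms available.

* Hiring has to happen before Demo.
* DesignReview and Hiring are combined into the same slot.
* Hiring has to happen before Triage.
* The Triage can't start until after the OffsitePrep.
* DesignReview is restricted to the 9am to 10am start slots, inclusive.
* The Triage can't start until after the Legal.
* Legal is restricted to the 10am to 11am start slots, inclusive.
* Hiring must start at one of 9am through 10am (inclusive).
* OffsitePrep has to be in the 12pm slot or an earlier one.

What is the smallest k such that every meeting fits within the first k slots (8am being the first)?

The precedence chain requires at least 2 distinct slots.
With at most 3 per slot and 7 meetings, at least 3 slots are needed.
Propagating the time windows through the other constraints, Triage can't land before 11am — that is slot 4 counting from 8am — so the schedule must run through at least 4 slots.
4 works (last occupied slot: 11am): for example Triage -> 11am; OffsitePrep -> 8am; DesignReview -> 9am; Standup -> 8am; Hiring -> 9am; Legal -> 10am; Demo -> 10am.

4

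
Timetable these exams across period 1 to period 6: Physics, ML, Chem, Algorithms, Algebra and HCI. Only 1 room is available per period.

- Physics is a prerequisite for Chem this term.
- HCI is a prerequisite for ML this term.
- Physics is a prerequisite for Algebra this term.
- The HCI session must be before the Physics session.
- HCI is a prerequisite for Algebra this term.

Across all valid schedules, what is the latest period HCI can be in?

Downstream work caps HCI at period 4.
HCI at period 2 is achievable: Chem in period 6, Physics in period 3, Algorithms in period 1, HCI in period 2, ML in period 5, Algebra in period 4.
Nothing later works — the capacity limit rule out every period after period 2.

period 2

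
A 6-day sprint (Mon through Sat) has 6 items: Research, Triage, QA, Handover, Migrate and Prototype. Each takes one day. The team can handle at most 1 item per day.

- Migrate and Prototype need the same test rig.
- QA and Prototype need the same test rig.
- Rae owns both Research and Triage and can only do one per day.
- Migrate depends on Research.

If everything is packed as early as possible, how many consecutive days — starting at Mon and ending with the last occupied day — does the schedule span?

The precedence chain requires at least 2 distinct days.
With at most 1 per day and 6 tasks, at least 6 days are needed.
6 works (last occupied day: Sat): for example QA -> Thu, Handover -> Fri, Prototype -> Sat, Migrate -> Tue, Research -> Mon, Triage -> Wed.

6 days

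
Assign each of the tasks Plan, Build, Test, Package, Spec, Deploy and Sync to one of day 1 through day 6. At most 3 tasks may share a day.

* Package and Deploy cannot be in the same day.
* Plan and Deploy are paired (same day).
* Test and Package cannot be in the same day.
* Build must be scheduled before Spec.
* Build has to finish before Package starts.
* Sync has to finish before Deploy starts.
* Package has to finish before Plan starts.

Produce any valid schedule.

Test -> day 1; Package -> day 2; Plan -> day 3; Deploy -> day 3; Build -> day 1; Spec -> day 2; Sync -> day 1

Checking: Package(day 2) before Plan(day 3); Sync(day 1) before Deploy(day 3); Build(day 1) before Package(day 2); Build(day 1) before Spec(day 2); Package(day 2) != Deploy(day 3); Test(day 1) != Package(day 2); Plan = Deploy = day 3; max 3 per day (cap 3).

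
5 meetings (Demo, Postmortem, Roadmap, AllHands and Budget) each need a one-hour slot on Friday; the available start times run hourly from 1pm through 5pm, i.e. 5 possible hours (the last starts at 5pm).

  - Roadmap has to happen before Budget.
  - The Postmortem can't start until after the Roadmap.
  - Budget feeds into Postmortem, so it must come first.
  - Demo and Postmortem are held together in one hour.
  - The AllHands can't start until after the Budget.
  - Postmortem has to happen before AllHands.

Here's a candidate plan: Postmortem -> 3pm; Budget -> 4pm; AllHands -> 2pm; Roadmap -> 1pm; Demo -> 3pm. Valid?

Budget feeds into Postmortem, so it must come first — violated.
Demo and Postmortem are held together in one hour — holds.
The AllHands can't start until after the Budget — violated.
Roadmap has to happen before Budget — holds.
The Postmortem can't start until after the Roadmap — holds.
Postmortem has to happen before AllHands — violated.

Invalid. The AllHands can't start until after the Budget.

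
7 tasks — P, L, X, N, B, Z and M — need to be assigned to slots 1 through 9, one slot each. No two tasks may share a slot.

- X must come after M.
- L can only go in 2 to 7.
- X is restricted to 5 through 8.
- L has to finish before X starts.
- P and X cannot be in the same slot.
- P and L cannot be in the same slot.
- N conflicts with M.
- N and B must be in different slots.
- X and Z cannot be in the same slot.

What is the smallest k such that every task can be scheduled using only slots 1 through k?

7 slots

The precedence chain requires at least 2 distinct slots.
With at most 1 per slot and 7 tasks, at least 7 slots are needed.
X can't be placed before 5, so the schedule must run through at least slot 5.
7 works (last occupied slot: 7): for example N in 4, M in 1, L in 2, Z in 7, B in 6, X in 5, P in 3.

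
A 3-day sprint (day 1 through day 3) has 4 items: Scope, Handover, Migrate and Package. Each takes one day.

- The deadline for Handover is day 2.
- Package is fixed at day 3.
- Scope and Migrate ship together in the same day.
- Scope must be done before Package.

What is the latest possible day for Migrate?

day 2

Migrate must be in the same day as Scope, which can't be after day 2, so Migrate is at most day 2.
Migrate at day 2 is achievable: Package in day 3; Migrate in day 2; Handover in day 1; Scope in day 2.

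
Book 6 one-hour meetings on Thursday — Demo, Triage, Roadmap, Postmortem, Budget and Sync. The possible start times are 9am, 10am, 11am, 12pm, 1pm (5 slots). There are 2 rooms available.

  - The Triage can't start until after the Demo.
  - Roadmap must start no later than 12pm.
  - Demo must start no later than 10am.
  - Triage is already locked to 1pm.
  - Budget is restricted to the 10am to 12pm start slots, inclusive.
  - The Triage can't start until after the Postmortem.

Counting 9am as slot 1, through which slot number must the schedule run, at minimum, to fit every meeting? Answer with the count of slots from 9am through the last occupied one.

The precedence chain requires at least 2 distinct slots.
With at most 2 per slot and 6 meetings, at least 3 slots are needed.
Triage can't be placed before 1pm — that is slot 5 counting from 9am — so the schedule must run through at least 5 slots.
5 works (last occupied slot: 1pm): for example Postmortem -> 10am; Roadmap -> 9am; Triage -> 1pm; Sync -> 11am; Demo -> 9am; Budget -> 10am.

5 slots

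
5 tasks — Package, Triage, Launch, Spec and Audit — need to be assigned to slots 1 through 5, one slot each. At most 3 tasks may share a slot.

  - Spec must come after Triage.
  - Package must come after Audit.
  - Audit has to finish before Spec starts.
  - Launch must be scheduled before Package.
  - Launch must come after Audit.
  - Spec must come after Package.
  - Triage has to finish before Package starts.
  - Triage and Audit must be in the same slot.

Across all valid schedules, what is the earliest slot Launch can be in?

Precedence pushes Launch to at least 2; downstream work caps Launch at 3.
Launch at 2 is achievable: Triage in 1, Launch in 2, Spec in 4, Package in 3, Audit in 1.

2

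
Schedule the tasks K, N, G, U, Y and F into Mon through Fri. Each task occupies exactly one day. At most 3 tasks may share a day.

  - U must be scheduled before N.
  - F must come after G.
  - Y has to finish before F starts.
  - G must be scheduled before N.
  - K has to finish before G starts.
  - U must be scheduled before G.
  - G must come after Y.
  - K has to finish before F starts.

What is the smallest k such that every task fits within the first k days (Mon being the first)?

3

The precedence chain requires at least 3 distinct days.
With at most 3 per day and 6 tasks, at least 2 days are needed.
3 works (last occupied day: Wed): for example N=Wed, Y=Mon, F=Wed, U=Mon, K=Mon, G=Tue.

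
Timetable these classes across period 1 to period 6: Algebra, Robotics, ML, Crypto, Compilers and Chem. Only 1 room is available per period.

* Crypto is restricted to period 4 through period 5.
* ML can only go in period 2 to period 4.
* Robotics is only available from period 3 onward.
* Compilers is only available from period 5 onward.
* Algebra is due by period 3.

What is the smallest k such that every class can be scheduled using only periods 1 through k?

With at most 1 per period and 6 classes, at least 6 periods are needed.
Compilers can't be placed before period 5, so the schedule must run through at least period 5.
6 works (last occupied period: period 6): for example Chem -> period 6, Robotics -> period 3, Algebra -> period 1, Crypto -> period 4, Compilers -> period 5, ML -> period 2.

6 periods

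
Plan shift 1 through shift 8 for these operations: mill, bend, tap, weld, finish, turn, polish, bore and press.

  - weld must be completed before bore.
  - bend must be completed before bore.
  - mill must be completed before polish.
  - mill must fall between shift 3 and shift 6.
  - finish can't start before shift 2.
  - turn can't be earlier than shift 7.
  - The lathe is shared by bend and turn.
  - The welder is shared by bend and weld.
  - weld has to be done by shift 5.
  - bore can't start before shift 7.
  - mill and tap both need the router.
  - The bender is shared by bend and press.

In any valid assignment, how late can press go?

press at shift 8 is achievable: finish=shift 2; bore=shift 7; weld=shift 1; mill=shift 3; polish=shift 4; press=shift 8; tap=shift 1; turn=shift 7; bend=shift 2.

shift 8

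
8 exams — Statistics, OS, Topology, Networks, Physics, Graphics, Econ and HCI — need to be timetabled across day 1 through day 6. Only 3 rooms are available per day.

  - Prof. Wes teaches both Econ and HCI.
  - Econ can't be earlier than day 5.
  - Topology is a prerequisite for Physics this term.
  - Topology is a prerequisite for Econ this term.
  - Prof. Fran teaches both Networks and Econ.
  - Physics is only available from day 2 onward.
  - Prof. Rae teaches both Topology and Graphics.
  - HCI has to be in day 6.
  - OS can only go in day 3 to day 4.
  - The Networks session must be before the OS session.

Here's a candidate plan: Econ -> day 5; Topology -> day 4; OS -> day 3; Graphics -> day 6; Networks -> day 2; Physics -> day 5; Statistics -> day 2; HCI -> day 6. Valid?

Physics is only available from day 2 onward — holds.
Prof. Rae teaches both Topology and Graphics — holds.
OS can only go in day 3 to day 4 — holds.
Topology is a prerequisite for Physics this term — holds.
Prof. Fran teaches both Networks and Econ — holds.
Econ can't be earlier than day 5 — holds.
HCI has to be in day 6 — holds.
Only 3 rooms are available per day — holds.
Topology is a prerequisite for Econ this term — holds.
Prof. Wes teaches both Econ and HCI — holds.
The Networks session must be before the OS session — holds.

Yes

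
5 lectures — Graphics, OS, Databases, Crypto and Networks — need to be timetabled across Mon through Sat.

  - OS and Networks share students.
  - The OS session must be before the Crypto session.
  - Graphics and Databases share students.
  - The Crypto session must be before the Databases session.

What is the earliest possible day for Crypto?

Precedence pushes Crypto to at least Tue; downstream work caps Crypto at Fri.
Crypto at Tue is achievable: Crypto in Tue, OS in Mon, Graphics in Mon, Databases in Wed, Networks in Tue.

Tue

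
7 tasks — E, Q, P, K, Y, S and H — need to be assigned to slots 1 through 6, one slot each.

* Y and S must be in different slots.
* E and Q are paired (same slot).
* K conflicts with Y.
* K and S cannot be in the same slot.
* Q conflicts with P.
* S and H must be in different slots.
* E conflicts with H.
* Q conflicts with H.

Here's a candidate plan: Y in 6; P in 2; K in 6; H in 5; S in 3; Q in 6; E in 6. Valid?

E conflicts with H — holds.
E and Q are paired (same slot) — holds.
Q conflicts with P — holds.
K conflicts with Y — violated.
Q conflicts with H — holds.
K and S cannot be in the same slot — holds.
Y and S must be in different slots — holds.
S and H must be in different slots — holds.

No. K conflicts with Y is not satisfied.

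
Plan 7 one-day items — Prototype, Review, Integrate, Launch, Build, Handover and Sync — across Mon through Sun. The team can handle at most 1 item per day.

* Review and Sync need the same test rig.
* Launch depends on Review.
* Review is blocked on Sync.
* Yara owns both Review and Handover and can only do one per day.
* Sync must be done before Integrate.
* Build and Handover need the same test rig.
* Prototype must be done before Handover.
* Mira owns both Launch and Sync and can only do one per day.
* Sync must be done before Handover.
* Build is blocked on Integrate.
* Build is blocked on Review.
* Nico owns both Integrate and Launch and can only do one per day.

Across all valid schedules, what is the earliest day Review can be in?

Precedence pushes Review to at least Tue; downstream work caps Review at Sat.
Review at Tue is achievable: Integrate in Wed; Handover in Sat; Sync in Mon; Launch in Sun; Build in Thu; Review in Tue; Prototype in Fri.

Tue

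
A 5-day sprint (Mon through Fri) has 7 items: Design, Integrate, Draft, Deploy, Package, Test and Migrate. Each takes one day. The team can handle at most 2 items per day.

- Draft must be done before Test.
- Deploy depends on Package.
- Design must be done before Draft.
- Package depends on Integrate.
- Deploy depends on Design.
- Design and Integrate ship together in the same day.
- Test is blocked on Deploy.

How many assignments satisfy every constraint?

Splitting on Design: it can be Mon (36), Tue (6). Listing each branch's schedules as (Integrate, Draft, Deploy, Package, Test, Migrate):
Design=Mon: (Mon,Tue,Wed,Tue,Thu,Wed) (Mon,Tue,Wed,Tue,Thu,Thu) (Mon,Tue,Wed,Tue,Thu,Fri) (Mon,Tue,Wed,Tue,Fri,Wed) (Mon,Tue,Wed,Tue,Fri,Thu) (Mon,Tue,Wed,Tue,Fri,Fri) (Mon,Tue,Thu,Tue,Fri,Wed) (Mon,Tue,Thu,Tue,Fri,Thu) (Mon,Tue,Thu,Tue,Fri,Fri) (Mon,Tue,Thu,Wed,Fri,Tue) (Mon,Tue,Thu,Wed,Fri,Wed) (Mon,Tue,Thu,Wed,Fri,Thu) (Mon,Tue,Thu,Wed,Fri,Fri) (Mon,Wed,Wed,Tue,Thu,Tue) (Mon,Wed,Wed,Tue,Thu,Thu) (Mon,Wed,Wed,Tue,Thu,Fri) (Mon,Wed,Wed,Tue,Fri,Tue) (Mon,Wed,Wed,Tue,Fri,Thu) (Mon,Wed,Wed,Tue,Fri,Fri) (Mon,Wed,Thu,Tue,Fri,Tue) (Mon,Wed,Thu,Tue,Fri,Wed) (Mon,Wed,Thu,Tue,Fri,Thu) (Mon,Wed,Thu,Tue,Fri,Fri) (Mon,Wed,Thu,Wed,Fri,Tue) (Mon,Wed,Thu,Wed,Fri,Thu) (Mon,Wed,Thu,Wed,Fri,Fri) (Mon,Thu,Wed,Tue,Fri,Tue) (Mon,Thu,Wed,Tue,Fri,Wed) (Mon,Thu,Wed,Tue,Fri,Thu) (Mon,Thu,Wed,Tue,Fri,Fri) (Mon,Thu,Thu,Tue,Fri,Tue) (Mon,Thu,Thu,Tue,Fri,Wed) (Mon,Thu,Thu,Tue,Fri,Fri) (Mon,Thu,Thu,Wed,Fri,Tue) (Mon,Thu,Thu,Wed,Fri,Wed) (Mon,Thu,Thu,Wed,Fri,Fri) — 36.
Design=Tue: (Tue,Wed,Thu,Wed,Fri,Mon) (Tue,Wed,Thu,Wed,Fri,Thu) (Tue,Wed,Thu,Wed,Fri,Fri) (Tue,Thu,Thu,Wed,Fri,Mon) (Tue,Thu,Thu,Wed,Fri,Wed) (Tue,Thu,Thu,Wed,Fri,Fri) — 6.
Summing: 36 + 6 = 42.

42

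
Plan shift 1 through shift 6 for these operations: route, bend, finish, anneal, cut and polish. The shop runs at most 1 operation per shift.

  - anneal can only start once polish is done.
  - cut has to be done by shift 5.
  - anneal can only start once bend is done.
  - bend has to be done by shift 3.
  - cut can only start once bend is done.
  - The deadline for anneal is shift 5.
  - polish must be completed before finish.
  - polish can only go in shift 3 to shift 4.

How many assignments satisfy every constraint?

11

Splitting on bend: it can be shift 1 (8), shift 2 (3). Listing each branch's schedules as (route, finish, anneal, cut, polish) by shift number:
bend=shift 1: (2,6,4,5,3) (2,6,5,3,4) (2,6,5,4,3) (3,6,5,2,4) (4,6,5,2,3) (5,6,4,2,3) (6,4,5,2,3) (6,5,4,2,3) — 8.
bend=shift 2: (1,6,4,5,3) (1,6,5,3,4) (1,6,5,4,3) — 3.
Summing: 8 + 3 = 11.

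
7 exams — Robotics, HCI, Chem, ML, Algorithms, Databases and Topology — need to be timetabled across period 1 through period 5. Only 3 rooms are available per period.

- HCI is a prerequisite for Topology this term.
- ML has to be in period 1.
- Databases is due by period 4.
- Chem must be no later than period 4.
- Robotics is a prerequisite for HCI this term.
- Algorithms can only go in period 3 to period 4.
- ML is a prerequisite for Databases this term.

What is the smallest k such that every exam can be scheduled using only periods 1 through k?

3

The precedence chain requires at least 3 distinct periods.
With at most 3 per period and 7 exams, at least 3 periods are needed.
3 works (last occupied period: period 3): for example Databases=period 2; Algorithms=period 3; Chem=period 1; ML=period 1; Topology=period 3; Robotics=period 1; HCI=period 2.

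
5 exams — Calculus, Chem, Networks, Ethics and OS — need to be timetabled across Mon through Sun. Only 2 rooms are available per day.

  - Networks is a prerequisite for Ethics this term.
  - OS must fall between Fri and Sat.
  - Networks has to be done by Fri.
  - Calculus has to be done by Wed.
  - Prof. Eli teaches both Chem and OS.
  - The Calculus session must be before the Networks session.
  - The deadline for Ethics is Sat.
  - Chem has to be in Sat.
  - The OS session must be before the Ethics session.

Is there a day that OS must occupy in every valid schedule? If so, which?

OS's window is Fri–Sat.
Chem is fixed at Sat, and OS can't share a day with Chem.
So OS must be Fri.

Fri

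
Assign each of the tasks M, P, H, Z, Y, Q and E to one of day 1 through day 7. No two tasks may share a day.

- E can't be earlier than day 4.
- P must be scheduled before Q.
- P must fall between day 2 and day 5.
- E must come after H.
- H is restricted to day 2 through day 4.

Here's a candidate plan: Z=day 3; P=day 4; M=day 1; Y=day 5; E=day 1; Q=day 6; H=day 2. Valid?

P must be scheduled before Q — holds.
E can't be earlier than day 4 — violated.
E must come after H — violated.
P must fall between day 2 and day 5 — holds.
H is restricted to day 2 through day 4 — holds.
No two tasks may share a day — violated.

No — it violates: E can't be earlier than day 4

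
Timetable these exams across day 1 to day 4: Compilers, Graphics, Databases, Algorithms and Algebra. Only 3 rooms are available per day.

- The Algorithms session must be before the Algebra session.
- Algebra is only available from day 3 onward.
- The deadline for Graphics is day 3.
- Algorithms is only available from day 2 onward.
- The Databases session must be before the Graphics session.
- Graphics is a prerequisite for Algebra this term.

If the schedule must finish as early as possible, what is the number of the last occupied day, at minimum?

The precedence chain requires at least 3 distinct days.
With at most 3 per day and 5 exams, at least 2 days are needed.
3 works (last occupied day: day 3): for example Graphics in day 2, Algorithms in day 2, Algebra in day 3, Compilers in day 1, Databases in day 1.

3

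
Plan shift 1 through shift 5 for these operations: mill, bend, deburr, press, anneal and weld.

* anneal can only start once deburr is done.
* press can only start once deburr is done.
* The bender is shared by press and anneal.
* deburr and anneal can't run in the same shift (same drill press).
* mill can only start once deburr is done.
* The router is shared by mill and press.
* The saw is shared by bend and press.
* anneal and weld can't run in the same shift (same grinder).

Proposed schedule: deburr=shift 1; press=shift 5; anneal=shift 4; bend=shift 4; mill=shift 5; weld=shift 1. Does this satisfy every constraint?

deburr and anneal can't run in the same shift (same drill press) — holds.
press can only start once deburr is done — holds.
anneal can only start once deburr is done — holds.
anneal and weld can't run in the same shift (same grinder) — holds.
mill can only start once deburr is done — holds.
The saw is shared by bend and press — holds.
The bender is shared by press and anneal — holds.
The router is shared by mill and press — violated.

Invalid. The router is shared by mill and press.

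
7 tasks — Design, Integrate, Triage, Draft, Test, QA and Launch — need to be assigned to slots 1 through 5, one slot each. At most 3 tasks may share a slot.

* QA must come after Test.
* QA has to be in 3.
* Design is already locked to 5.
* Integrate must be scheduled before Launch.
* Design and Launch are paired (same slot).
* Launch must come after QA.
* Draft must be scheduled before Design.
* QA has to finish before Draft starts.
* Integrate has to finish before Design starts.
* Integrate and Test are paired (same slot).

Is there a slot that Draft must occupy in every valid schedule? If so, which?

4

QA is fixed at 3 and must come before Draft, so Draft is at least 4.
Design is fixed at 5 and must come after Draft, so Draft is at most 4.
So Draft must be 4.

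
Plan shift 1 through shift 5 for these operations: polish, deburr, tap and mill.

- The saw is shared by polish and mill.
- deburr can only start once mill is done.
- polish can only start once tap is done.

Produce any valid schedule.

polish in shift 2; mill in shift 1; deburr in shift 2; tap in shift 1

Checking: tap(shift 1) before polish(shift 2); mill(shift 1) before deburr(shift 2); polish(shift 2) != mill(shift 1).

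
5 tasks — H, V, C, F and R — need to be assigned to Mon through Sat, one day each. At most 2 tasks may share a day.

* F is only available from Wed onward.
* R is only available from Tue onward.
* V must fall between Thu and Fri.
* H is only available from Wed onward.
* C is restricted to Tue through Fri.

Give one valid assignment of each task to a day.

R -> Tue, F -> Wed, H -> Wed, V -> Thu, C -> Tue

Checking: V=Thu in [Thu,Fri]; R=Tue in [Tue,Sat]; H=Wed in [Wed,Sat]; F=Wed in [Wed,Sat]; C=Tue in [Tue,Fri]; max 2 per day (cap 2).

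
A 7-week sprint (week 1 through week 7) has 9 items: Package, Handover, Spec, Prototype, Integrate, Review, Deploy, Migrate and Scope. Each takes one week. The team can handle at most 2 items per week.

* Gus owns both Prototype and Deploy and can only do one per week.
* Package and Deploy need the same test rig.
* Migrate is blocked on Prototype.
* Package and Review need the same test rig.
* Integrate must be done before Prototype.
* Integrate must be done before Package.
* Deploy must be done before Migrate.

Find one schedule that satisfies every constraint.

Migrate -> week 3; Package -> week 2; Spec -> week 4; Prototype -> week 2; Review -> week 4; Deploy -> week 1; Scope -> week 5; Handover -> week 3; Integrate -> week 1

Checking: Integrate(week 1) before Package(week 2); Integrate(week 1) before Prototype(week 2); Prototype(week 2) before Migrate(week 3); Deploy(week 1) before Migrate(week 3); Package(week 2) != Review(week 4); Package(week 2) != Deploy(week 1); Prototype(week 2) != Deploy(week 1); max 2 per week (cap 2).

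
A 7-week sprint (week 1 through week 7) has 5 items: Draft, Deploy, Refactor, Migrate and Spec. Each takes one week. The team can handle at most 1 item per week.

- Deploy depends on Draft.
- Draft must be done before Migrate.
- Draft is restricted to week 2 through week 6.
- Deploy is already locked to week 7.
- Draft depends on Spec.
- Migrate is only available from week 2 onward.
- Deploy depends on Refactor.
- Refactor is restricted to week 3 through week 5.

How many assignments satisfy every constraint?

Splitting on Draft: it can be week 2 (9), week 3 (8), week 4 (7), week 5 (6). Listing each branch's schedules as (Deploy, Refactor, Migrate, Spec) by week number:
Draft=week 2: (7,3,4,1) (7,3,5,1) (7,3,6,1) (7,4,3,1) (7,4,5,1) (7,4,6,1) (7,5,3,1) (7,5,4,1) (7,5,6,1) — 9.
Draft=week 3: (7,4,5,1) (7,4,5,2) (7,4,6,1) (7,4,6,2) (7,5,4,1) (7,5,4,2) (7,5,6,1) (7,5,6,2) — 8.
Draft=week 4: (7,3,5,1) (7,3,5,2) (7,3,6,1) (7,3,6,2) (7,5,6,1) (7,5,6,2) (7,5,6,3) — 7.
Draft=week 5: (7,3,6,1) (7,3,6,2) (7,3,6,4) (7,4,6,1) (7,4,6,2) (7,4,6,3) — 6.
Summing: 9 + 8 + 7 + 6 = 30.

30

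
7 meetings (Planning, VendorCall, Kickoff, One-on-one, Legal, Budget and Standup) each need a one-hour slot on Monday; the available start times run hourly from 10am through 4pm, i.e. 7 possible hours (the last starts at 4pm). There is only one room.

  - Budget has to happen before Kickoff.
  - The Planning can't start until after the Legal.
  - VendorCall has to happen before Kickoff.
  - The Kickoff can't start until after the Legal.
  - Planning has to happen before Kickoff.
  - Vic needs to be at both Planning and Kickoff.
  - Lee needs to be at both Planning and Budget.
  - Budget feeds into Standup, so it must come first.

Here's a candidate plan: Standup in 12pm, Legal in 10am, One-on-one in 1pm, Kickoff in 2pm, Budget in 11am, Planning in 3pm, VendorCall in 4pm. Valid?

Invalid. VendorCall has to happen before Kickoff.

Budget has to happen before Kickoff — holds.
Budget feeds into Standup, so it must come first — holds.
Vic needs to be at both Planning and Kickoff — holds.
Lee needs to be at both Planning and Budget — holds.
Planning has to happen before Kickoff — violated.
There is only one room — holds.
The Planning can't start until after the Legal — holds.
VendorCall has to happen before Kickoff — violated.
The Kickoff can't start until after the Legal — holds.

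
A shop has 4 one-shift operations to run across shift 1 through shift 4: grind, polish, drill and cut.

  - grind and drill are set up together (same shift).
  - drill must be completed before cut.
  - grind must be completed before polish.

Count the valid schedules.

14

Splitting on grind: it can be shift 1 (9), shift 2 (4), shift 3 (1). Listing each branch's schedules as (polish, drill, cut) by shift number:
grind=shift 1: (2,1,2) (2,1,3) (2,1,4) (3,1,2) (3,1,3) (3,1,4) (4,1,2) (4,1,3) (4,1,4) — 9.
grind=shift 2: (3,2,3) (3,2,4) (4,2,3) (4,2,4) — 4.
grind=shift 3: (4,3,4) — 1.
Summing: 9 + 4 + 1 = 14.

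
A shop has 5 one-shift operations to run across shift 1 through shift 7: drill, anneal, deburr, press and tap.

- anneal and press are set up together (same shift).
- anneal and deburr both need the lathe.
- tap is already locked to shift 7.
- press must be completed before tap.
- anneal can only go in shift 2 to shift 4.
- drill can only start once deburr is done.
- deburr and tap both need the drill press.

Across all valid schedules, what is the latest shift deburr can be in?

shift 6

Downstream work caps deburr at shift 6.
deburr at shift 6 is achievable: drill in shift 7; anneal in shift 2; press in shift 2; tap in shift 7; deburr in shift 6.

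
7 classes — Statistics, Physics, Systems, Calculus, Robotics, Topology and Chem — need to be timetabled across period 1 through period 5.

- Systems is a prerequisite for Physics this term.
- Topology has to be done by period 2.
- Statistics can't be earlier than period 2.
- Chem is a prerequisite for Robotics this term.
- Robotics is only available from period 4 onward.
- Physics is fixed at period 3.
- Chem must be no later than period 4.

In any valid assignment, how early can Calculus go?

Calculus at period 1 is achievable: Statistics in period 2; Chem in period 1; Robotics in period 4; Physics in period 3; Calculus in period 1; Topology in period 1; Systems in period 1.

period 1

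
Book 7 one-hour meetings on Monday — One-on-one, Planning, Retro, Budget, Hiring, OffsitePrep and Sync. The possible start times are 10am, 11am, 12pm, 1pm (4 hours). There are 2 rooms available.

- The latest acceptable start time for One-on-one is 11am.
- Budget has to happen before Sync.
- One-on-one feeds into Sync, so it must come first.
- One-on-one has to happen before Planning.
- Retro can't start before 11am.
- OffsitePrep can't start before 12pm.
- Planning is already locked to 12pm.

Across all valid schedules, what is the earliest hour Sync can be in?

Precedence pushes Sync to at least 11am.
Sync at 11am is achievable: Budget=10am; OffsitePrep=12pm; One-on-one=10am; Hiring=1pm; Planning=12pm; Retro=11am; Sync=11am.

11am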